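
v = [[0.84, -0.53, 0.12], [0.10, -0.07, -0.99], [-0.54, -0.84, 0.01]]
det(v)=-0.997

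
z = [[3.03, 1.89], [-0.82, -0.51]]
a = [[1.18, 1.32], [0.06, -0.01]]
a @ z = [[2.49, 1.56], [0.19, 0.12]]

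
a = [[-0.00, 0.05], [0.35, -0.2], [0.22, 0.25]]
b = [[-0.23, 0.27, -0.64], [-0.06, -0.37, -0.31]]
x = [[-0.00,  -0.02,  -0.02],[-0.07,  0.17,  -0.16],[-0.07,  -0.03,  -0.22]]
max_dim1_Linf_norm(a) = 0.35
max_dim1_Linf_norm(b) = 0.64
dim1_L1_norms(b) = [1.14, 0.74]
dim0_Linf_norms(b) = [0.23, 0.37, 0.64]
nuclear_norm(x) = 0.46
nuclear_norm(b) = 1.20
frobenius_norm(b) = 0.88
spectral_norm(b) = 0.76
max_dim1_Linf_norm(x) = 0.22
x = a @ b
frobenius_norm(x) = 0.34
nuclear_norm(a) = 0.74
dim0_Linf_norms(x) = [0.07, 0.17, 0.22]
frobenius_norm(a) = 0.53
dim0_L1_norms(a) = [0.57, 0.5]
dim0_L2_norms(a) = [0.41, 0.32]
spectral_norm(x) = 0.30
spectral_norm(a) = 0.42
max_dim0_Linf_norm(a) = 0.35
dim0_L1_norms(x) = [0.14, 0.22, 0.4]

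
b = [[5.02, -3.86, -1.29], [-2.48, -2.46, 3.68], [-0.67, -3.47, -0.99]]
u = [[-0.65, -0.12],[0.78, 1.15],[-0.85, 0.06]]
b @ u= [[-5.18, -5.12], [-3.43, -2.31], [-1.43, -3.97]]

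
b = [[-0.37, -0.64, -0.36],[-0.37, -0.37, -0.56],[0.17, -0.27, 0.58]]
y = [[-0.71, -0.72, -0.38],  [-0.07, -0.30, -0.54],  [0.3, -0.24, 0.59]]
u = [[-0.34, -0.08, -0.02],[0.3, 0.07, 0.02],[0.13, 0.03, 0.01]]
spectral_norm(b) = 1.14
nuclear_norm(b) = 1.78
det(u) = -0.00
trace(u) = -0.26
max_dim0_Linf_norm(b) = 0.64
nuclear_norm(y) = 2.21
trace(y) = -0.42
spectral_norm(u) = 0.49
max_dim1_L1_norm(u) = 0.44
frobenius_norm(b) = 1.30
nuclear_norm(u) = 0.49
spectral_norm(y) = 1.23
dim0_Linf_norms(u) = [0.34, 0.08, 0.02]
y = b + u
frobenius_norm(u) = 0.49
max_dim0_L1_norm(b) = 1.5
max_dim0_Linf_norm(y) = 0.72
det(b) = 0.00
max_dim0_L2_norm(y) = 0.89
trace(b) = -0.16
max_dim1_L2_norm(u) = 0.35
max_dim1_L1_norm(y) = 1.81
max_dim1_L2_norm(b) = 0.82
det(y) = 0.26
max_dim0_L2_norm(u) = 0.47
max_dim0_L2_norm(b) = 0.88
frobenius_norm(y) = 1.43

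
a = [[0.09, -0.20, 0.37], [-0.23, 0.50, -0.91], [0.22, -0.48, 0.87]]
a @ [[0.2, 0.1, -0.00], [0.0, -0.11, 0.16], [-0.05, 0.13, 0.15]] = [[-0.0, 0.08, 0.02], [-0.00, -0.20, -0.06], [0.00, 0.19, 0.05]]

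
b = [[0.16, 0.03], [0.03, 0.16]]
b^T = [[0.16, 0.03],[0.03, 0.16]]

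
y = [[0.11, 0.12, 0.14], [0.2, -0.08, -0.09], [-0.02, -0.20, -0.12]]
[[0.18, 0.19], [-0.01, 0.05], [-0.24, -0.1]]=y @ [[0.38, 0.63], [1.16, -0.18], [-0.03, 1.0]]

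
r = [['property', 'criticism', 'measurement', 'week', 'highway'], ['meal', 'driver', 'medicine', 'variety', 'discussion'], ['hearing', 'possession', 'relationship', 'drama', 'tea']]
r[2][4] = 'tea'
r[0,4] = 'highway'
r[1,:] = ['meal', 'driver', 'medicine', 'variety', 'discussion']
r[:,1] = ['criticism', 'driver', 'possession']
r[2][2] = 'relationship'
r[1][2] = 'medicine'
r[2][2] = 'relationship'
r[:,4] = ['highway', 'discussion', 'tea']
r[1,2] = 'medicine'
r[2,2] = 'relationship'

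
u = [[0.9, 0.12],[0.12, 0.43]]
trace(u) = 1.33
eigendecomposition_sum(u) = [[0.88,0.21], [0.21,0.05]] + [[0.02, -0.09], [-0.09, 0.38]]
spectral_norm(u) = 0.93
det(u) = 0.37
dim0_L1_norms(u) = [1.02, 0.55]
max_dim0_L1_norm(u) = 1.02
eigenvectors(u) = [[0.97,-0.23], [0.23,0.97]]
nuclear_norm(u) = 1.33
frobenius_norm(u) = 1.01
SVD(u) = [[-0.97, -0.23], [-0.23, 0.97]] @ diag([0.9288654960391752, 0.40113450396082473]) @ [[-0.97, -0.23],[-0.23, 0.97]]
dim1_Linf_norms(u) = [0.9, 0.43]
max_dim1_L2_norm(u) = 0.91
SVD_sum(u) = [[0.88, 0.21], [0.21, 0.05]] + [[0.02, -0.09],[-0.09, 0.38]]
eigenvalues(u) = [0.93, 0.4]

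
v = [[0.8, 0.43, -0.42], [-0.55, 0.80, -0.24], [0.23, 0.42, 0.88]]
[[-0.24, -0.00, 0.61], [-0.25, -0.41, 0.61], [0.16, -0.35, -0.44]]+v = [[0.56, 0.43, 0.19], [-0.80, 0.39, 0.37], [0.39, 0.07, 0.44]]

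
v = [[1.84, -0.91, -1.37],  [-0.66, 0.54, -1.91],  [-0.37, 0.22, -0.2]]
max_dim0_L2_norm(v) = 2.36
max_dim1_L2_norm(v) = 2.47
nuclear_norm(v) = 4.60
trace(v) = 2.18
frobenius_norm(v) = 3.27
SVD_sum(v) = [[1.35,-0.59,-1.83], [0.56,-0.25,-0.76], [-0.06,0.03,0.09]] + [[0.49, -0.31, 0.46], [-1.22, 0.78, -1.15], [-0.3, 0.2, -0.29]] + [[-0.0, -0.0, -0.0], [0.0, 0.00, 0.0], [-0.00, -0.0, -0.00]]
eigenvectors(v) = [[0.97, -0.49, -0.49],[-0.19, -0.86, -0.87],[-0.16, -0.14, -0.05]]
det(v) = -0.02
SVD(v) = [[-0.92, 0.36, 0.13],[-0.38, -0.9, -0.19],[0.04, -0.23, 0.97]] @ diag([2.5486523736084097, 2.048304446339442, 0.0044691840744112326]) @ [[-0.57, 0.25, 0.78], [0.66, -0.42, 0.62], [-0.49, -0.87, -0.08]]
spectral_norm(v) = 2.55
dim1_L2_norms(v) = [2.47, 2.09, 0.47]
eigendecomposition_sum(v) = [[1.99, -1.09, -0.26], [-0.39, 0.22, 0.05], [-0.34, 0.18, 0.04]] + [[-0.11,  0.1,  -0.74], [-0.19,  0.17,  -1.30], [-0.03,  0.03,  -0.21]] + [[-0.05, 0.08, -0.37], [-0.08, 0.15, -0.66], [-0.0, 0.01, -0.03]]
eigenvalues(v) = [2.25, -0.14, 0.07]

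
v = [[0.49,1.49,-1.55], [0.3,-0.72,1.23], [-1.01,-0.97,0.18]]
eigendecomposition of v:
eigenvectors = [[-0.78,-0.7,-0.53], [0.25,0.71,0.71], [0.57,-0.02,0.46]]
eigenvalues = [1.14, -1.05, -0.14]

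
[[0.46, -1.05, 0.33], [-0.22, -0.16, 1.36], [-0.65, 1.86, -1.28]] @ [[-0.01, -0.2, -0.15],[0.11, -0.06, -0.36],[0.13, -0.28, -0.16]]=[[-0.08,-0.12,0.26],[0.16,-0.33,-0.13],[0.04,0.38,-0.37]]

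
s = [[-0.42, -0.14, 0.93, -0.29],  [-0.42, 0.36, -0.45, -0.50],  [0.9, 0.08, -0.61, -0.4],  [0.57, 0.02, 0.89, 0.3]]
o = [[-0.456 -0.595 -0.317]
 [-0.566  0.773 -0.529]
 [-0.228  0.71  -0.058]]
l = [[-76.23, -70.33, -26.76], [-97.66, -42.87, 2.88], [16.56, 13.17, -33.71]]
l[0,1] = -70.33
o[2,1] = 0.71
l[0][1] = -70.33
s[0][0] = -0.425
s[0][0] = -0.425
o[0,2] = -0.317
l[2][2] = -33.71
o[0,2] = -0.317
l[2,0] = 16.56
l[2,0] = 16.56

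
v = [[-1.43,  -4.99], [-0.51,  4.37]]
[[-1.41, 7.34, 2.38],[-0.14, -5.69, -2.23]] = v @ [[0.78,-0.42,0.08], [0.06,-1.35,-0.5]]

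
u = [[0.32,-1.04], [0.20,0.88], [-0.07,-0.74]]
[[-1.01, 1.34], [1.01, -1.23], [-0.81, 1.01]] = u @ [[0.33, -0.19],[1.07, -1.35]]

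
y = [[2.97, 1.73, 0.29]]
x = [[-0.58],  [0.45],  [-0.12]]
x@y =[[-1.72, -1.00, -0.17], [1.34, 0.78, 0.13], [-0.36, -0.21, -0.03]]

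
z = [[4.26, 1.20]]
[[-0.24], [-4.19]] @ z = [[-1.02, -0.29], [-17.85, -5.03]]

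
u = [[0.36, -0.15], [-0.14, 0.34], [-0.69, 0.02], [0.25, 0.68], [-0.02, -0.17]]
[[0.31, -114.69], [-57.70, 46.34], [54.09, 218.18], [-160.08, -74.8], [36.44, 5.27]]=u @ [[-84.31, -316.02], [-204.42, 6.18]]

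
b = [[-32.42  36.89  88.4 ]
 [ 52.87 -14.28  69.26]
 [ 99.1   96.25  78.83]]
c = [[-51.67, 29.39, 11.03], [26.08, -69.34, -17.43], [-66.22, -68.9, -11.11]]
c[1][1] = -69.34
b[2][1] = 96.25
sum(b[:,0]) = 119.54999999999998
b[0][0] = -32.42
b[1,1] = -14.28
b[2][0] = 99.1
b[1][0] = 52.87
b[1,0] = 52.87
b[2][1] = 96.25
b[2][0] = 99.1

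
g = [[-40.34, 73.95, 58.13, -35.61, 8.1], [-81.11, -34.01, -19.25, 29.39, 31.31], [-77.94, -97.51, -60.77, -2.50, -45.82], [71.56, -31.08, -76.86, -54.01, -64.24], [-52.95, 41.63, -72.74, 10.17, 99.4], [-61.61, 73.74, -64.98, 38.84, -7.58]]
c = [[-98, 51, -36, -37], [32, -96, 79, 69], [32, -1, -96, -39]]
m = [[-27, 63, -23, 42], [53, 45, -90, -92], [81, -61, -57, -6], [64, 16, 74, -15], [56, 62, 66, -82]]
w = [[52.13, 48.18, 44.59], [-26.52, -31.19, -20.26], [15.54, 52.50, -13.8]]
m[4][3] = -82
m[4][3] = -82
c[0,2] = -36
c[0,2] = -36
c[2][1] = -1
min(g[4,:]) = -72.74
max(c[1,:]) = 79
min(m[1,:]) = -92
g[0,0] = -40.34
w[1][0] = -26.52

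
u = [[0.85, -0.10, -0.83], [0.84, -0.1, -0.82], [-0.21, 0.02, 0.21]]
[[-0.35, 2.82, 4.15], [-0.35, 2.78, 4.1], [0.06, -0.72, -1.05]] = u @ [[-1.96,0.36,2.08],  [2.66,1.46,2.75],  [-1.91,-3.2,-3.2]]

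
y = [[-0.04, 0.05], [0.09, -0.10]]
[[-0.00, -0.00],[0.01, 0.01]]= y@ [[-0.02, 0.05], [-0.10, -0.02]]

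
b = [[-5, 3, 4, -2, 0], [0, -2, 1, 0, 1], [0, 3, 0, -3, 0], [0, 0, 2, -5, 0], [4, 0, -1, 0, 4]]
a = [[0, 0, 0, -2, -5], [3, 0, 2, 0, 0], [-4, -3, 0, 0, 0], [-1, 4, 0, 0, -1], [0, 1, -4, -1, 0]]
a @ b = [[-20, 0, 1, 10, -20], [-15, 15, 12, -12, 0], [20, -6, -19, 8, -3], [1, -11, 1, 2, 0], [0, -14, -1, 17, 1]]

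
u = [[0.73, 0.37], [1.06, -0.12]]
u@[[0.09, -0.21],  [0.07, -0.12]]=[[0.09, -0.20], [0.09, -0.21]]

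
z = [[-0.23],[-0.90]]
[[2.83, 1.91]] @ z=[[-2.37]]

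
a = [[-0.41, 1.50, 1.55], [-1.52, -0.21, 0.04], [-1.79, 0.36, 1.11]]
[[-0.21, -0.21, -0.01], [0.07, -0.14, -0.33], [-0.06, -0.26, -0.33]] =a @ [[-0.04, 0.10, 0.22],[-0.05, -0.05, -0.01],[-0.10, -0.06, 0.06]]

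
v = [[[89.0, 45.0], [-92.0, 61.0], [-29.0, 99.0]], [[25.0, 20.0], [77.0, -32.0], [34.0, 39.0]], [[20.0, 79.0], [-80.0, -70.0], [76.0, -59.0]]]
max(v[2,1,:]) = -70.0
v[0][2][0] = -29.0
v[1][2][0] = 34.0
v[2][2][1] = -59.0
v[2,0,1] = 79.0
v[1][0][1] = 20.0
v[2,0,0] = 20.0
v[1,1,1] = -32.0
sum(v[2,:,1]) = -50.0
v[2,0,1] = 79.0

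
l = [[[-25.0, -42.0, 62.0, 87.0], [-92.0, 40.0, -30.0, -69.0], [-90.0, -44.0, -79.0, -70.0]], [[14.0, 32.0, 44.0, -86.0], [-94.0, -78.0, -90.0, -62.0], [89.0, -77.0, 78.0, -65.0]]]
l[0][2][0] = -90.0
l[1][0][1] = 32.0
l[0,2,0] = -90.0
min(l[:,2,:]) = -90.0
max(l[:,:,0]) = 89.0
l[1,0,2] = 44.0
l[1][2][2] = 78.0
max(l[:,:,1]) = 40.0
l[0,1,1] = 40.0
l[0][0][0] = -25.0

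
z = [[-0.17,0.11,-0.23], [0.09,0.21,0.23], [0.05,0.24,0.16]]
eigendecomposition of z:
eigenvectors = [[0.13, -0.97, -0.85], [-0.73, 0.22, -0.18], [-0.68, -0.01, 0.5]]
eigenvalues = [0.41, -0.2, -0.01]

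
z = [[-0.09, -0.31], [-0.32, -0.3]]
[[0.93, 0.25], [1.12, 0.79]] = z@ [[-0.96, -2.35], [-2.71, -0.13]]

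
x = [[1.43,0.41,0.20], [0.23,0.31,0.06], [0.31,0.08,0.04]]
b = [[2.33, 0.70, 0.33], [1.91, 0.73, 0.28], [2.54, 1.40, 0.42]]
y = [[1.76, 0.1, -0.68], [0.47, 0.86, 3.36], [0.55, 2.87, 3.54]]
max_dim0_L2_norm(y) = 4.93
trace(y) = 6.16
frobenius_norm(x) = 1.58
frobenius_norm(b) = 4.34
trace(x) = 1.78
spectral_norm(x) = 1.57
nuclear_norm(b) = 4.74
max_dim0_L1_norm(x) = 1.97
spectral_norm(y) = 5.66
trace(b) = 3.48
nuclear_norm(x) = 1.80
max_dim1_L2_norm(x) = 1.5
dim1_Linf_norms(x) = [1.43, 0.31, 0.31]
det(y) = -12.19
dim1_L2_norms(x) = [1.5, 0.39, 0.32]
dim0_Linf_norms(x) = [1.43, 0.41, 0.2]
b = y @ x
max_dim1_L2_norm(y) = 4.59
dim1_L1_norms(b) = [3.36, 2.92, 4.36]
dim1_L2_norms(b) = [2.46, 2.06, 2.93]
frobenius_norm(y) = 6.07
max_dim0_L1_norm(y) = 7.58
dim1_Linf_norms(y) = [1.76, 3.36, 3.54]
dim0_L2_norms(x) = [1.48, 0.52, 0.21]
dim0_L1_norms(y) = [2.78, 3.83, 7.58]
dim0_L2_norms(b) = [3.94, 1.73, 0.6]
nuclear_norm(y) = 8.69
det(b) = 0.01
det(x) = -0.00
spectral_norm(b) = 4.33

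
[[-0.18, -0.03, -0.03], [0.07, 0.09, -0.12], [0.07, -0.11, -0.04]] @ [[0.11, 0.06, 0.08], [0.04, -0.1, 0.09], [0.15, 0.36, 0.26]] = [[-0.03, -0.02, -0.02],  [-0.01, -0.05, -0.02],  [-0.0, 0.0, -0.01]]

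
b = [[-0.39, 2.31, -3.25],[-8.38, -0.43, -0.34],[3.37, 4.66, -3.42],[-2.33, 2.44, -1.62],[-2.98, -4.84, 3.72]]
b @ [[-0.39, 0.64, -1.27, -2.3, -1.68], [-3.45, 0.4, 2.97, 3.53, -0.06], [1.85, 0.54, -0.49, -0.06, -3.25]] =[[-13.83, -1.08, 8.95, 9.25, 11.08], [4.12, -5.72, 9.53, 17.78, 15.21], [-23.72, 2.17, 11.24, 8.90, 5.17], [-10.51, -1.39, 11.0, 14.07, 9.03], [24.74, -1.83, -12.41, -10.45, -6.79]]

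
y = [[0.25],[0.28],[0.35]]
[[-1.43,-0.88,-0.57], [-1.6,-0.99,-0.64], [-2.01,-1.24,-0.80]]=y @ [[-5.73, -3.54, -2.29]]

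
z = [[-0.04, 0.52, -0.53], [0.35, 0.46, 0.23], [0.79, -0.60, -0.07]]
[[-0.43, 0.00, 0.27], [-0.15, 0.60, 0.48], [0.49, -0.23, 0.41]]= z @ [[0.19, 0.31, 0.86], [-0.59, 0.72, 0.46], [0.22, 0.68, -0.13]]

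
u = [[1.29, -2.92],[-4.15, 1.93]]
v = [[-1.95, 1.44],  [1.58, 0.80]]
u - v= [[3.24, -4.36],[-5.73, 1.13]]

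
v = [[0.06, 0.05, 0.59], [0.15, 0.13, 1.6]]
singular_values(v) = [1.72, 0.0]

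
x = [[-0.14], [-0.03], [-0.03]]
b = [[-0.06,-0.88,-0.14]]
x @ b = [[0.01,0.12,0.02], [0.00,0.03,0.0], [0.0,0.03,0.00]]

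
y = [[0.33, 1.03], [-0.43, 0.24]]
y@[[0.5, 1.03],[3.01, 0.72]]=[[3.27, 1.08], [0.51, -0.27]]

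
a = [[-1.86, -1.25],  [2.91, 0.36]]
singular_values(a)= [3.6, 0.83]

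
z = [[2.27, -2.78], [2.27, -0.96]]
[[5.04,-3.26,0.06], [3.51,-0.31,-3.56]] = z @ [[1.19, 0.55, -2.41],[-0.84, 1.62, -1.99]]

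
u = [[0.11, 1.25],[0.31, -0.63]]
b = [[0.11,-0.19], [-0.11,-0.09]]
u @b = [[-0.13, -0.13],  [0.10, -0.0]]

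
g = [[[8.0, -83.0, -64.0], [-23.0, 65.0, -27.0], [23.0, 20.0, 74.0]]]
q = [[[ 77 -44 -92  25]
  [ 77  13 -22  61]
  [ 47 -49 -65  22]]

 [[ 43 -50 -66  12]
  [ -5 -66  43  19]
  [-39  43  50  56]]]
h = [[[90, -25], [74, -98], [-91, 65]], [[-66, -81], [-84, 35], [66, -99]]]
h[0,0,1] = -25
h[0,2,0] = -91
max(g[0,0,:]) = 8.0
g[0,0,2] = -64.0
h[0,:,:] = [[90, -25], [74, -98], [-91, 65]]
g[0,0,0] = 8.0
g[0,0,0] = 8.0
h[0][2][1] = 65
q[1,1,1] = -66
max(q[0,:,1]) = 13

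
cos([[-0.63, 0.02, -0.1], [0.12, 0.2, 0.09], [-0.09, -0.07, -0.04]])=[[0.8,0.0,-0.03],[0.03,0.98,-0.00],[-0.03,0.01,1.0]]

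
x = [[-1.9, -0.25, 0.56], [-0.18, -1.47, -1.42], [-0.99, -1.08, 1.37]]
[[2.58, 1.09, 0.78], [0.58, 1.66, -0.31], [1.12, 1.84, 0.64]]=x @[[-1.42, -0.38, -0.34], [-0.01, -1.20, 0.02], [-0.22, 0.12, 0.24]]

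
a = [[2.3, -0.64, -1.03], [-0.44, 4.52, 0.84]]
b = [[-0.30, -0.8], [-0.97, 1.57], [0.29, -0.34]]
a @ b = [[-0.37, -2.49], [-4.01, 7.16]]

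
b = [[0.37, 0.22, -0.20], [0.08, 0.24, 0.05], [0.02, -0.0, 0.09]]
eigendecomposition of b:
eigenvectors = [[0.93+0.00j, 0.73+0.00j, (0.73-0j)], [(0.37+0j), -0.60-0.08j, (-0.6+0.08j)], [0.05+0.00j, 0.23-0.20j, 0.23+0.20j]]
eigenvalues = [(0.45+0j), (0.13+0.03j), (0.13-0.03j)]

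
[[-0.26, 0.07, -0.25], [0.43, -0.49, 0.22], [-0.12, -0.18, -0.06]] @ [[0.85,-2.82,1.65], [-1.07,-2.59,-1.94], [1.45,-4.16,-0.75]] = [[-0.66, 1.59, -0.38], [1.21, -0.86, 1.5], [0.00, 1.05, 0.2]]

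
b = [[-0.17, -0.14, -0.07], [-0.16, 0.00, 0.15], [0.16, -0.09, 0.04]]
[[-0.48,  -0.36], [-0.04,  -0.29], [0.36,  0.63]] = b @ [[1.94,2.85], [0.22,-1.48], [1.77,1.14]]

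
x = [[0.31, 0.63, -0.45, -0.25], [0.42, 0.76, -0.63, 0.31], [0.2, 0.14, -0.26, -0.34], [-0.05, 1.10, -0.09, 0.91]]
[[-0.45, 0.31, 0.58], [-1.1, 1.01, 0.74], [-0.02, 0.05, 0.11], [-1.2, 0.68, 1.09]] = x @ [[-0.28,0.89,-0.26], [-0.38,-0.12,0.91], [0.71,-0.72,-0.22], [-0.80,0.87,0.06]]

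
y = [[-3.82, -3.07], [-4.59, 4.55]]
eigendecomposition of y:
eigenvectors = [[-0.91, 0.30], [-0.42, -0.95]]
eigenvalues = [-5.26, 5.99]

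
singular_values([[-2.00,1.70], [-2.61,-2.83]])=[3.85, 2.62]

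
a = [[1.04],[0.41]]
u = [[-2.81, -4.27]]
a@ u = [[-2.92,  -4.44], [-1.15,  -1.75]]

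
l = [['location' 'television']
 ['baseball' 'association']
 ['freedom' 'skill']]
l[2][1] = 'skill'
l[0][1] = 'television'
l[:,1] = ['television', 'association', 'skill']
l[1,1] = 'association'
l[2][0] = 'freedom'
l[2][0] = 'freedom'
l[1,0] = 'baseball'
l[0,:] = ['location', 'television']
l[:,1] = ['television', 'association', 'skill']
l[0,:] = ['location', 'television']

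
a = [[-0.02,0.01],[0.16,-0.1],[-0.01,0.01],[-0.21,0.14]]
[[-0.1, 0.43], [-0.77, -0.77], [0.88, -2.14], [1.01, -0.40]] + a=[[-0.12, 0.44], [-0.61, -0.87], [0.87, -2.13], [0.80, -0.26]]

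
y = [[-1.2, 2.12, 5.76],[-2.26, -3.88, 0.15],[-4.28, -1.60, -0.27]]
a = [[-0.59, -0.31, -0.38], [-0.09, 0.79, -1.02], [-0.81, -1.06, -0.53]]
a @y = [[3.04, 0.56, -3.34], [2.69, -1.62, -0.12], [5.64, 3.24, -4.68]]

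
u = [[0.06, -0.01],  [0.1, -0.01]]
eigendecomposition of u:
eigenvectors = [[0.45, 0.2], [0.89, 0.98]]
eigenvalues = [0.04, 0.01]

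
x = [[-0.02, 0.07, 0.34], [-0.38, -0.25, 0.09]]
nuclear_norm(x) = 0.81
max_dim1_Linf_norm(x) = 0.38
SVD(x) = [[0.21, 0.98], [0.98, -0.21]] @ diag([0.4683505755557427, 0.34139088795192596]) @ [[-0.8, -0.49, 0.34], [0.17, 0.35, 0.92]]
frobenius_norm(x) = 0.58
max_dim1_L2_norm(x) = 0.46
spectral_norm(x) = 0.47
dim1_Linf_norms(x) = [0.34, 0.38]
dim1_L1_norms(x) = [0.43, 0.72]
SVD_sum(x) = [[-0.08, -0.05, 0.03], [-0.37, -0.23, 0.15]] + [[0.06, 0.12, 0.31], [-0.01, -0.02, -0.06]]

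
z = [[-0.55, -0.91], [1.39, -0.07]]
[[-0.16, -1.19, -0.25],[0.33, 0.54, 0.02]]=z@[[0.24, 0.44, 0.03], [0.03, 1.04, 0.26]]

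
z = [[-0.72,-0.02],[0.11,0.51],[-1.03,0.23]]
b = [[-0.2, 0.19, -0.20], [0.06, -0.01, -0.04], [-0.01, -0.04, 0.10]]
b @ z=[[0.37, 0.05], [-0.00, -0.02], [-0.1, 0.0]]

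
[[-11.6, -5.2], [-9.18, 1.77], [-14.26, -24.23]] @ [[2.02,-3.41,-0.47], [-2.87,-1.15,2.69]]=[[-8.51, 45.54, -8.54], [-23.62, 29.27, 9.08], [40.73, 76.49, -58.48]]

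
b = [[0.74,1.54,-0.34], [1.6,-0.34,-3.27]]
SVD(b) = [[0.16, 0.99],[0.99, -0.16]] @ diag([3.69648189762943, 1.6550895989335226]) @ [[0.46, -0.02, -0.89],[0.28, 0.95, 0.12]]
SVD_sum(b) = [[0.28, -0.01, -0.54], [1.68, -0.08, -3.24]] + [[0.46, 1.55, 0.20], [-0.08, -0.26, -0.03]]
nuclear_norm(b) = 5.35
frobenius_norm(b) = 4.05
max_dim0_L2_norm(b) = 3.29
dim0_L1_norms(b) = [2.34, 1.88, 3.61]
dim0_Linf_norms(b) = [1.6, 1.54, 3.27]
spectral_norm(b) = 3.70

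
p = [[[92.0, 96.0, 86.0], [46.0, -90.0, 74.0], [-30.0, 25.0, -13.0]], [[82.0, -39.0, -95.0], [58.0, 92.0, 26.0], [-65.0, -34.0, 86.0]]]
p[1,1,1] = 92.0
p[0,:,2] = [86.0, 74.0, -13.0]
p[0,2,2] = -13.0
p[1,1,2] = 26.0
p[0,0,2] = 86.0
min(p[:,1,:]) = -90.0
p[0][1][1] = -90.0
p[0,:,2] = [86.0, 74.0, -13.0]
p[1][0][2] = -95.0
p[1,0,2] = -95.0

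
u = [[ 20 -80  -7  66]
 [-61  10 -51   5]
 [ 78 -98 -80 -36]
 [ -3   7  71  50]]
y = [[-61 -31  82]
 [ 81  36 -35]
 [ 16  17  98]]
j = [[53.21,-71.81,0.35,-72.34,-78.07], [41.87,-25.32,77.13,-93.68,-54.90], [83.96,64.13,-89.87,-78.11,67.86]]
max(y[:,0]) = 81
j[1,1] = -25.32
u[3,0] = -3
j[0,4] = -78.07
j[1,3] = -93.68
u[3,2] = 71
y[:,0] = [-61, 81, 16]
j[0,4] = -78.07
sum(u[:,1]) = -161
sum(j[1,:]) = -54.90000000000001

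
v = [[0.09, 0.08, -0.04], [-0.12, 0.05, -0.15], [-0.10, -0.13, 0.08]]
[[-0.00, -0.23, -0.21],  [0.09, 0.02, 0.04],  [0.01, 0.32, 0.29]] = v @ [[0.63, -1.41, -1.17], [-1.51, -0.96, -1.16], [-1.58, 0.65, 0.29]]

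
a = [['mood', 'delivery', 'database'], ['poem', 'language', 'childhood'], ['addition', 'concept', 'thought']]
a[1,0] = 'poem'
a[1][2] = 'childhood'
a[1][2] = 'childhood'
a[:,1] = ['delivery', 'language', 'concept']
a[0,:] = ['mood', 'delivery', 'database']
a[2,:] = ['addition', 'concept', 'thought']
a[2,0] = 'addition'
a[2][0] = 'addition'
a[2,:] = ['addition', 'concept', 'thought']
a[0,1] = 'delivery'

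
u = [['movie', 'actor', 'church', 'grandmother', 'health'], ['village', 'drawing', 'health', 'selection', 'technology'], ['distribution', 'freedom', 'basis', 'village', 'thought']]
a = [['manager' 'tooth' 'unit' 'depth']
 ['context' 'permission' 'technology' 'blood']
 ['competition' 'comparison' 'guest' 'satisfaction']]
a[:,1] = ['tooth', 'permission', 'comparison']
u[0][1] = 'actor'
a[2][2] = 'guest'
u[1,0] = 'village'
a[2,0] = 'competition'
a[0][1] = 'tooth'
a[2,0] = 'competition'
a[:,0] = ['manager', 'context', 'competition']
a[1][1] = 'permission'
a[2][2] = 'guest'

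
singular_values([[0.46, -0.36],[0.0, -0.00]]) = [0.58, -0.0]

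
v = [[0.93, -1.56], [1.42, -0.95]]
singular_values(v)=[2.43, 0.55]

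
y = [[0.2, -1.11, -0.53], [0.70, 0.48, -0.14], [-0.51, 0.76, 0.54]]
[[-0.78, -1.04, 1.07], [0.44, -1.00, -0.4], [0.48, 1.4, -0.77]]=y@[[0.07, -1.45, -0.53], [0.77, 0.28, -0.44], [-0.12, 0.83, -1.3]]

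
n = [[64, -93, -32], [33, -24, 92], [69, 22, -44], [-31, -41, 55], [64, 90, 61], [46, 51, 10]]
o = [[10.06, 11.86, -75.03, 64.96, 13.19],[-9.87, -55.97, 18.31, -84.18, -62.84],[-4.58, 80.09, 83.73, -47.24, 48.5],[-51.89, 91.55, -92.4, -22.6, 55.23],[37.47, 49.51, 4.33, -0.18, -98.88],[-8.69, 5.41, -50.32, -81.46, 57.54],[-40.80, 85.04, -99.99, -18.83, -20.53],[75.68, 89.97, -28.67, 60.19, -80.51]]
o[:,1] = [11.86, -55.97, 80.09, 91.55, 49.51, 5.41, 85.04, 89.97]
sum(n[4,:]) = 215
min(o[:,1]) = -55.97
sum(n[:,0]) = 245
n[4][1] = 90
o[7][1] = 89.97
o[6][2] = -99.99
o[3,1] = 91.55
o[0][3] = 64.96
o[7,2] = -28.67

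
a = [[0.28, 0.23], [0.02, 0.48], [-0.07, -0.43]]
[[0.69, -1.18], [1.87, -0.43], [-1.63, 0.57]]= a@[[-0.75, -3.59],[3.92, -0.75]]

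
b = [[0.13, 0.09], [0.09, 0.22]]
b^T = [[0.13,0.09],[0.09,0.22]]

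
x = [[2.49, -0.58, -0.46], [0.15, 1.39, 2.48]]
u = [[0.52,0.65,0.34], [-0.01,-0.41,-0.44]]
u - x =[[-1.97, 1.23, 0.80], [-0.16, -1.8, -2.92]]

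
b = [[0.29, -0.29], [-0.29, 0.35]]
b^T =[[0.29, -0.29], [-0.29, 0.35]]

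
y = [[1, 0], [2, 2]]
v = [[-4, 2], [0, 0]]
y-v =[[5, -2], [2, 2]]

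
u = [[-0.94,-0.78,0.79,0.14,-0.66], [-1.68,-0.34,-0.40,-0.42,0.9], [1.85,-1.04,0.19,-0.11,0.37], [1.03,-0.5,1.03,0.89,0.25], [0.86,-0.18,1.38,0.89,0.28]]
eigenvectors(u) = [[-0.02+0.17j,-0.02-0.17j,(-0.7+0j),0.17+0.00j,(0.06+0j)], [(0.04-0.23j),0.04+0.23j,-0.66+0.00j,(0.81+0j),(0.2+0j)], [0.23+0.26j,0.23-0.26j,(0.28+0j),0.44+0.00j,(0.52+0j)], [(0.6+0.04j),(0.6-0.04j),(0.03+0j),-0.06+0.00j,(-0.82+0j)], [(0.66+0j),0.66-0.00j,0.03+0.00j,-0.35+0.00j,0.09+0.00j]]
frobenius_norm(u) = 4.26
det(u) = 2.02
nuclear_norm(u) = 7.97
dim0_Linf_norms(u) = [1.85, 1.04, 1.38, 0.89, 0.9]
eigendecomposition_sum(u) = [[0.23+0.15j,-0.20-0.09j,(0.13+0.16j),(0.03+0.09j),(-0.19+0.05j)], [-0.31-0.23j,0.27+0.14j,-0.17-0.23j,-0.03-0.14j,0.26-0.06j], [0.54-0.16j,(-0.4+0.19j),0.41+0.01j,0.18+0.08j,-0.17+0.36j], [(0.49-0.87j),-0.27+0.73j,0.53-0.50j,0.33-0.13j,0.22+0.65j], [0.47-0.98j,(-0.24+0.81j),0.54-0.58j,0.35-0.16j,(0.29+0.69j)]] + [[0.23-0.15j, -0.20+0.09j, (0.13-0.16j), 0.03-0.09j, -0.19-0.05j],  [(-0.31+0.23j), 0.27-0.14j, -0.17+0.23j, (-0.03+0.14j), 0.26+0.06j],  [(0.54+0.16j), -0.40-0.19j, 0.41-0.01j, 0.18-0.08j, -0.17-0.36j],  [0.49+0.87j, (-0.27-0.73j), (0.53+0.5j), (0.33+0.13j), 0.22-0.65j],  [(0.47+0.98j), (-0.24-0.81j), (0.54+0.58j), (0.35+0.16j), 0.29-0.69j]] + [[(-1.47+0j), (-0.25+0j), 0.69+0.00j, (0.21+0j), (-0.47-0j)], [(-1.39+0j), (-0.24+0j), 0.65+0.00j, (0.2+0j), (-0.44-0j)], [(0.58-0j), 0.10-0.00j, (-0.27-0j), (-0.08-0j), 0.19+0.00j], [0.07-0.00j, 0.01-0.00j, (-0.03-0j), -0.01-0.00j, (0.02+0j)], [0.07-0.00j, (0.01-0j), (-0.03-0j), (-0.01-0j), (0.02+0j)]] + [[(0.07-0j),-0.14+0.00j,-0.16-0.00j,(-0.11-0j),(0.17+0j)], [(0.34-0j),(-0.65+0j),(-0.73-0j),(-0.5-0j),(0.77+0j)], [0.18-0.00j,-0.35+0.00j,(-0.4-0j),(-0.27-0j),(0.42+0j)], [(-0.03+0j),0.05-0.00j,(0.06+0j),(0.04+0j),(-0.06-0j)], [(-0.15+0j),0.29-0.00j,(0.32+0j),(0.22+0j),(-0.34-0j)]] + [[-0.00-0.00j, 0.00+0.00j, 0.00-0.00j, (-0.02-0j), (0.01+0j)], [-0.00-0.00j, (0.01+0j), (0.01-0j), (-0.05-0j), 0.04+0.00j], [(-0-0j), (0.02+0j), 0.04-0.00j, -0.12-0.00j, 0.10+0.00j], [0j, (-0.03-0j), -0.06+0.00j, (0.2+0j), -0.16-0.00j], [(-0-0j), 0.00+0.00j, (0.01-0j), -0.02-0.00j, (0.02+0j)]]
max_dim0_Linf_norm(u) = 1.85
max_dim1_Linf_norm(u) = 1.85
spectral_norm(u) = 3.35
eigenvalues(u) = [(1.53+0.87j), (1.53-0.87j), (-1.97+0j), (-1.28+0j), (0.26+0j)]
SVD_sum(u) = [[-0.23, 0.05, -0.11, -0.08, -0.01], [-1.34, 0.32, -0.67, -0.48, -0.04], [1.51, -0.36, 0.75, 0.54, 0.04], [1.39, -0.33, 0.69, 0.49, 0.04], [1.34, -0.32, 0.67, 0.48, 0.04]] + [[-0.75, -0.39, 0.97, 0.51, -0.12], [-0.27, -0.14, 0.34, 0.18, -0.04], [0.36, 0.18, -0.46, -0.24, 0.06], [-0.33, -0.17, 0.42, 0.22, -0.05], [-0.46, -0.24, 0.59, 0.31, -0.08]] + [[-0.0, -0.05, -0.01, -0.02, 0.04],[-0.05, -0.75, -0.11, -0.27, 0.66],[-0.04, -0.65, -0.09, -0.24, 0.58],[-0.01, -0.10, -0.01, -0.03, 0.08],[0.0, 0.08, 0.01, 0.03, -0.07]] + [[0.04, -0.4, -0.06, -0.26, -0.57], [-0.02, 0.23, 0.03, 0.15, 0.32], [0.02, -0.22, -0.03, -0.14, -0.31], [-0.02, 0.14, 0.02, 0.09, 0.19], [-0.03, 0.26, 0.04, 0.17, 0.37]] + [[0.0, 0.00, 0.0, -0.01, 0.0],[0.0, 0.00, 0.00, -0.00, 0.00],[0.00, 0.01, 0.02, -0.03, 0.00],[-0.01, -0.04, -0.09, 0.12, -0.02],[0.01, 0.03, 0.07, -0.1, 0.01]]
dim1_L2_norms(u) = [1.6, 2.02, 2.17, 1.8, 1.88]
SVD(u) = [[-0.08,0.72,0.05,-0.68,0.04], [-0.48,0.26,0.75,0.38,0.00], [0.54,-0.34,0.65,-0.37,0.18], [0.50,0.31,0.1,0.23,-0.77], [0.48,0.44,-0.08,0.44,0.61]] @ diag([3.3523125454408413, 1.917867442177453, 1.3941667702596046, 1.1029876024092635, 0.20421174684875304]) @ [[0.84, -0.20, 0.42, 0.30, 0.02], [-0.54, -0.28, 0.7, 0.37, -0.09], [-0.05, -0.72, -0.10, -0.26, 0.64], [-0.06, 0.54, 0.08, 0.35, 0.76], [0.05, 0.28, 0.57, -0.77, 0.1]]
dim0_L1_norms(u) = [6.36, 2.84, 3.79, 2.45, 2.46]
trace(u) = 0.08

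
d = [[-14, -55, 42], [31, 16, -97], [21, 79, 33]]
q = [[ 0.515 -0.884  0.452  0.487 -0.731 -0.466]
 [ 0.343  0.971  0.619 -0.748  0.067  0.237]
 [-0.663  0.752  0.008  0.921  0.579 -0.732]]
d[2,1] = 79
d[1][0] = 31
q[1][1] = 0.971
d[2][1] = 79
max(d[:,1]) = 79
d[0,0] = -14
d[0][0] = -14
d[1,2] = -97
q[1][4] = 0.067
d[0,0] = -14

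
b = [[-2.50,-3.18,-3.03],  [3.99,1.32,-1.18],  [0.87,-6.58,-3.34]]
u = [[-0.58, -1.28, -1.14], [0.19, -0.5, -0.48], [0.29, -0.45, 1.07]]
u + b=[[-3.08, -4.46, -4.17], [4.18, 0.82, -1.66], [1.16, -7.03, -2.27]]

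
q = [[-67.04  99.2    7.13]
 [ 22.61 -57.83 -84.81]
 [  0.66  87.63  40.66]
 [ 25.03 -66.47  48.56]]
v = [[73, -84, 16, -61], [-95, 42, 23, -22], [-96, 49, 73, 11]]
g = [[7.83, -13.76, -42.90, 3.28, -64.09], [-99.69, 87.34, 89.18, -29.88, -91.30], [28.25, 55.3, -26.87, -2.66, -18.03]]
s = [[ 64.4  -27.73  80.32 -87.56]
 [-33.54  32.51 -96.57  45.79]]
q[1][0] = 22.61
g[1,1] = 87.34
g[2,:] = [28.25, 55.3, -26.87, -2.66, -18.03]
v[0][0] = 73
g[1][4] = -91.3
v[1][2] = 23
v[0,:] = [73, -84, 16, -61]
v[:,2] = [16, 23, 73]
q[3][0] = 25.03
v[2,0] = -96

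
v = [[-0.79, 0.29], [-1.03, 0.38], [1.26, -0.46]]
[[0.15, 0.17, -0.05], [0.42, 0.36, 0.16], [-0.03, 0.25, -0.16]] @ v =[[-0.36, 0.13], [-0.50, 0.18], [-0.44, 0.16]]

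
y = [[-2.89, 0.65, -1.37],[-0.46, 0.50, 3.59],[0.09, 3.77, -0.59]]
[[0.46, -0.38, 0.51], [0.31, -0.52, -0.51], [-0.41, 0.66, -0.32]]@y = [[-1.11,2.03,-2.30], [-0.7,-1.98,-1.99], [0.85,-1.14,3.12]]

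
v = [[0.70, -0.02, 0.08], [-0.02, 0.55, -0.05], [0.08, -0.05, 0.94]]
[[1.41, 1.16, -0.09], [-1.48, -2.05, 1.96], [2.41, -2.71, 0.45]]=v @ [[1.69, 1.91, -0.10], [-2.43, -3.95, 3.63], [2.29, -3.26, 0.68]]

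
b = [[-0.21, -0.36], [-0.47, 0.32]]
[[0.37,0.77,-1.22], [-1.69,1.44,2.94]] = b@ [[2.08, -3.23, -2.82],[-2.23, -0.25, 5.04]]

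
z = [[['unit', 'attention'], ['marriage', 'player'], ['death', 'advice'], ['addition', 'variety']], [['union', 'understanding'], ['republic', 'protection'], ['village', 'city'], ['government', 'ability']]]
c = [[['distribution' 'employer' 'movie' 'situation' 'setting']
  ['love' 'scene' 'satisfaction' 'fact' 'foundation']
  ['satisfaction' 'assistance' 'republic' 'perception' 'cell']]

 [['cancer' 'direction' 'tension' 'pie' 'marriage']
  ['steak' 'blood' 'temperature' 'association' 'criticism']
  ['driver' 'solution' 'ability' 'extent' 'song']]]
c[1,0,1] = 'direction'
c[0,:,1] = ['employer', 'scene', 'assistance']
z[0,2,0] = 'death'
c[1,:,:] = [['cancer', 'direction', 'tension', 'pie', 'marriage'], ['steak', 'blood', 'temperature', 'association', 'criticism'], ['driver', 'solution', 'ability', 'extent', 'song']]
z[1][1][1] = 'protection'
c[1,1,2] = 'temperature'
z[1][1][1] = 'protection'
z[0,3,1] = 'variety'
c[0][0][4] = 'setting'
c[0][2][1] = 'assistance'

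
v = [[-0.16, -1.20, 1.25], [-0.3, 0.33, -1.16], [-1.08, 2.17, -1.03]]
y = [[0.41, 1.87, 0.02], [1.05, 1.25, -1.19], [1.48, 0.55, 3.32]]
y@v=[[-0.65, 0.17, -1.68], [0.74, -3.43, 1.09], [-3.99, 5.61, -2.21]]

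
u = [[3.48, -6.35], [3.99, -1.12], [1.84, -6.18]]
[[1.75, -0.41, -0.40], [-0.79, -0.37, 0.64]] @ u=[[3.72, -8.18], [-3.05, 1.48]]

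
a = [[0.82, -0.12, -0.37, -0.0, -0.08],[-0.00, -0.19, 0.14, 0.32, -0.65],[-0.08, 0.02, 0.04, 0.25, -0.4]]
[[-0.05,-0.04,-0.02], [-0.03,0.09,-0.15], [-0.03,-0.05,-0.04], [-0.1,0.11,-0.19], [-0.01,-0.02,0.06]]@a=[[-0.04, 0.01, 0.01, -0.02, 0.04], [-0.01, -0.02, 0.02, -0.01, 0.0], [-0.02, 0.01, 0.00, -0.03, 0.05], [-0.07, -0.01, 0.04, -0.01, 0.01], [-0.01, 0.01, 0.0, 0.01, -0.01]]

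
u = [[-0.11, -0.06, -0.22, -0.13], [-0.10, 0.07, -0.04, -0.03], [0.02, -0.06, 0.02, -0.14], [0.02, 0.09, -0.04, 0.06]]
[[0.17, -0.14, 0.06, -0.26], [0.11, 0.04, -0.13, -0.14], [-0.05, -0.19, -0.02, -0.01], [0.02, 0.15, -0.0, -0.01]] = u @ [[-0.88,0.06,0.88,0.78], [0.12,0.95,-0.89,-0.32], [-0.45,-0.17,-0.79,0.63], [0.14,0.9,0.51,0.40]]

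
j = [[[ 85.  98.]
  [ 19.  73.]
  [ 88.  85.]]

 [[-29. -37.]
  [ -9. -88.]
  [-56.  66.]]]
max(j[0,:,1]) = 98.0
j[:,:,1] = [[98.0, 73.0, 85.0], [-37.0, -88.0, 66.0]]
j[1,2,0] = -56.0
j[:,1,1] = [73.0, -88.0]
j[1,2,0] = -56.0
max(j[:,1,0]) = 19.0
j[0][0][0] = 85.0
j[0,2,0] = 88.0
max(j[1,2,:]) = 66.0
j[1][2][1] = 66.0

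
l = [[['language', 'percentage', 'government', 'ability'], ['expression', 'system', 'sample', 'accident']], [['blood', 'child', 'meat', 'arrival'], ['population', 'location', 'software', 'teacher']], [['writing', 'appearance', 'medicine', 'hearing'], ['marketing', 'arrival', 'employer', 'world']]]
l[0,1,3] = 'accident'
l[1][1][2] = 'software'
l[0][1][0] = 'expression'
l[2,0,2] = 'medicine'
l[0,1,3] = 'accident'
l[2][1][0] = 'marketing'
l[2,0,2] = 'medicine'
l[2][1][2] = 'employer'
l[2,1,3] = 'world'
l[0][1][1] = 'system'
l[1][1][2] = 'software'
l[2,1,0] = 'marketing'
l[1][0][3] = 'arrival'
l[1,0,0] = 'blood'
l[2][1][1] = 'arrival'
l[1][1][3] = 'teacher'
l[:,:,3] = [['ability', 'accident'], ['arrival', 'teacher'], ['hearing', 'world']]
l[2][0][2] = 'medicine'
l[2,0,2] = 'medicine'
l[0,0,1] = 'percentage'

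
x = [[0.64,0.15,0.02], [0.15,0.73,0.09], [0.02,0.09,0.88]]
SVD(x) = [[0.31,0.54,-0.78], [0.54,0.58,0.62], [0.79,-0.61,-0.11]] @ diag([0.949187134412153, 0.7766734677377527, 0.5241393978500944]) @ [[0.31,0.54,0.79], [0.54,0.58,-0.61], [-0.78,0.62,-0.11]]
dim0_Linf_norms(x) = [0.64, 0.73, 0.88]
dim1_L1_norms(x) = [0.81, 0.97, 0.99]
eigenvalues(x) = [0.52, 0.78, 0.95]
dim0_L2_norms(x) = [0.66, 0.75, 0.88]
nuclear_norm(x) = 2.25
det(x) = 0.39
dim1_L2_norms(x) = [0.66, 0.75, 0.88]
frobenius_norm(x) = 1.33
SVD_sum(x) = [[0.09, 0.16, 0.23], [0.16, 0.27, 0.40], [0.23, 0.4, 0.59]] + [[0.23, 0.24, -0.26], [0.24, 0.26, -0.27], [-0.26, -0.27, 0.29]] + [[0.32, -0.25, 0.05], [-0.25, 0.20, -0.04], [0.05, -0.04, 0.01]]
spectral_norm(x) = 0.95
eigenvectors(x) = [[0.78, -0.54, 0.31],[-0.62, -0.58, 0.54],[0.11, 0.61, 0.79]]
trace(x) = 2.25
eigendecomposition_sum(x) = [[0.32, -0.25, 0.05], [-0.25, 0.2, -0.04], [0.05, -0.04, 0.01]] + [[0.23,0.24,-0.26], [0.24,0.26,-0.27], [-0.26,-0.27,0.29]] + [[0.09, 0.16, 0.23], [0.16, 0.27, 0.4], [0.23, 0.40, 0.59]]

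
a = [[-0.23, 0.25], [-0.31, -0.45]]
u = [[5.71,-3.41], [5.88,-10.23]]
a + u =[[5.48, -3.16], [5.57, -10.68]]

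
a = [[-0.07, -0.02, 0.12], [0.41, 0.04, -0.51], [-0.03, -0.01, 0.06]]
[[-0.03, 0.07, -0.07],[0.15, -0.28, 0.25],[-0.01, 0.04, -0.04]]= a @ [[0.45,  0.08,  0.04], [0.72,  -0.21,  1.61], [0.13,  0.59,  -0.33]]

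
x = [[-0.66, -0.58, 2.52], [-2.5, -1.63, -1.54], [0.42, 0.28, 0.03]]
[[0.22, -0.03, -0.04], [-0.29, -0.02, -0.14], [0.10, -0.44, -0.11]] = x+[[0.88, 0.55, -2.56],  [2.21, 1.61, 1.4],  [-0.32, -0.72, -0.14]]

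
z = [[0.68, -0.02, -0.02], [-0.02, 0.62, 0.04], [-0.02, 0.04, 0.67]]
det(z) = 0.28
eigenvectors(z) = [[0.63, -0.77, -0.10], [-0.41, -0.22, -0.88], [-0.66, -0.6, 0.46]]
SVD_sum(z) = [[0.28, -0.19, -0.3], [-0.19, 0.12, 0.19], [-0.30, 0.19, 0.31]] + [[0.39, 0.11, 0.3], [0.11, 0.03, 0.09], [0.3, 0.09, 0.24]] + [[0.01,0.05,-0.03], [0.05,0.47,-0.24], [-0.03,-0.24,0.12]]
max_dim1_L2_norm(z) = 0.68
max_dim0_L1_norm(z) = 0.73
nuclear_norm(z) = 1.97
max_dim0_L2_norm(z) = 0.68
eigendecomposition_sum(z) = [[0.28, -0.19, -0.30],[-0.19, 0.12, 0.19],[-0.3, 0.19, 0.31]] + [[0.39, 0.11, 0.30], [0.11, 0.03, 0.09], [0.3, 0.09, 0.24]] + [[0.01, 0.05, -0.03], [0.05, 0.47, -0.24], [-0.03, -0.24, 0.12]]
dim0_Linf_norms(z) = [0.68, 0.62, 0.67]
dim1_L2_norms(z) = [0.68, 0.62, 0.67]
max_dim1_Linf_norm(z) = 0.68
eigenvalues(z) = [0.71, 0.66, 0.6]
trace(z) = 1.97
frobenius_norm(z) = 1.14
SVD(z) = [[-0.63, -0.77, -0.10], [0.41, -0.22, -0.88], [0.66, -0.60, 0.46]] @ diag([0.7141512232675439, 0.6588271009920439, 0.5970216757404124]) @ [[-0.63, 0.41, 0.66],[-0.77, -0.22, -0.6],[-0.1, -0.88, 0.46]]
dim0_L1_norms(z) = [0.72, 0.68, 0.73]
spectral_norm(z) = 0.71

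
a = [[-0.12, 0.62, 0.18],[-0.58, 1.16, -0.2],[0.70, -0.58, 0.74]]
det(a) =0.005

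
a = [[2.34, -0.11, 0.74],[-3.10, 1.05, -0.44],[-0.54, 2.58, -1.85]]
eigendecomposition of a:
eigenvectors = [[-0.24-0.20j, (-0.24+0.2j), (-0.17+0j)], [0.76+0.00j, (0.76-0j), (-0.04+0j)], [0.56-0.11j, (0.56+0.11j), 0.98+0.00j]]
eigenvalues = [(1.7+0.89j), (1.7-0.89j), (-1.85+0j)]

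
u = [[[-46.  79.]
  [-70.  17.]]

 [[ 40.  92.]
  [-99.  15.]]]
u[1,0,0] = 40.0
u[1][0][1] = 92.0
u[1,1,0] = -99.0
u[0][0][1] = 79.0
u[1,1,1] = 15.0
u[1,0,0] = 40.0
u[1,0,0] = 40.0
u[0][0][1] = 79.0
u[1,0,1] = 92.0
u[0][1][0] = -70.0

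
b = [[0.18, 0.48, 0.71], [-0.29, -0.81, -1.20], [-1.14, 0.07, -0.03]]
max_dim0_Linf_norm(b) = 1.2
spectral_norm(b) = 1.74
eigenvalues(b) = [(-0.33+0.89j), (-0.33-0.89j), 0j]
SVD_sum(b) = [[0.28, 0.45, 0.68], [-0.48, -0.76, -1.15], [-0.12, -0.19, -0.28]] + [[-0.11, 0.03, 0.03],[0.19, -0.05, -0.05],[-1.02, 0.26, 0.25]] + [[0.00, 0.0, -0.0],[0.00, 0.00, -0.00],[0.00, 0.00, -0.0]]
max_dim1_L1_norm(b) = 2.3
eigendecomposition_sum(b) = [[(0.09+0.48j), 0.24+0.05j, (0.35+0.13j)], [-0.15-0.81j, -0.41-0.09j, (-0.6-0.23j)], [-0.57+0.32j, (0.04+0.33j), -0.01+0.51j]] + [[0.09-0.48j, (0.24-0.05j), (0.35-0.13j)], [(-0.15+0.81j), (-0.41+0.09j), (-0.6+0.23j)], [-0.57-0.32j, 0.04-0.33j, -0.01-0.51j]] + [[-0j, 0.00-0.00j, 0.00-0.00j], [0.00-0.00j, -0j, 0.00-0.00j], [-0.00+0.00j, (-0+0j), -0.00+0.00j]]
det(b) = 0.00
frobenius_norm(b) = 2.06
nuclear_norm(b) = 2.85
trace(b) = -0.66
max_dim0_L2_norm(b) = 1.39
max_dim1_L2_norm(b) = 1.48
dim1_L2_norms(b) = [0.88, 1.48, 1.14]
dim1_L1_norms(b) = [1.37, 2.3, 1.24]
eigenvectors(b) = [[(-0.42+0j), -0.42-0.00j, -0.07+0.00j], [(0.71+0j), 0.71-0.00j, -0.82+0.00j], [(-0.18-0.53j), (-0.18+0.53j), 0.57+0.00j]]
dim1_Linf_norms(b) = [0.71, 1.2, 1.14]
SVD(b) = [[-0.5, 0.10, 0.86], [0.84, -0.18, 0.51], [0.21, 0.98, 0.01]] @ diag([1.73911615798797, 1.1081398761262136, 0.0010019801099374196]) @ [[-0.33,-0.52,-0.79], [-0.94,0.24,0.23], [0.07,0.82,-0.57]]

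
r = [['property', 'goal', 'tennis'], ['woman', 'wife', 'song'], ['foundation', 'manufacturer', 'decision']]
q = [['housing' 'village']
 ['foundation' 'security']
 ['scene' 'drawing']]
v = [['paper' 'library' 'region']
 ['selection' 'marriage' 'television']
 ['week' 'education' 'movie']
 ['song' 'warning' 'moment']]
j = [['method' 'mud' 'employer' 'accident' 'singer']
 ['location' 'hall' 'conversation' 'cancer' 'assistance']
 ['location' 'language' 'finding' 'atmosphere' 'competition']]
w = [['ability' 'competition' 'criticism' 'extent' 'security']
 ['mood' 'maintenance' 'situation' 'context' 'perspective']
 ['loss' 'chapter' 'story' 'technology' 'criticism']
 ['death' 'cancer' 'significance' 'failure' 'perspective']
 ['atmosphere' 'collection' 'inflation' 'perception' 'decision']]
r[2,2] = 'decision'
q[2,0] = 'scene'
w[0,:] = ['ability', 'competition', 'criticism', 'extent', 'security']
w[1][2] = 'situation'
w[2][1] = 'chapter'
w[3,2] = 'significance'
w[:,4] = ['security', 'perspective', 'criticism', 'perspective', 'decision']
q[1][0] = 'foundation'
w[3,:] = ['death', 'cancer', 'significance', 'failure', 'perspective']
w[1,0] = 'mood'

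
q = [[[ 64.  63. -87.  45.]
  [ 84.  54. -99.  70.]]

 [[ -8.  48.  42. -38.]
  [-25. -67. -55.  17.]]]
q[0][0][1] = 63.0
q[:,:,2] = [[-87.0, -99.0], [42.0, -55.0]]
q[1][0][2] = 42.0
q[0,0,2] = -87.0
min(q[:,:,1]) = -67.0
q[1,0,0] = -8.0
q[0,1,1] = 54.0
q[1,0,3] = -38.0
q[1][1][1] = -67.0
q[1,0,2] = 42.0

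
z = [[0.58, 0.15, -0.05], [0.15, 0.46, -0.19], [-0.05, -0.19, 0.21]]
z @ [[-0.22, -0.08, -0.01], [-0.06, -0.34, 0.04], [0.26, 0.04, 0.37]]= [[-0.15, -0.1, -0.02], [-0.11, -0.18, -0.05], [0.08, 0.08, 0.07]]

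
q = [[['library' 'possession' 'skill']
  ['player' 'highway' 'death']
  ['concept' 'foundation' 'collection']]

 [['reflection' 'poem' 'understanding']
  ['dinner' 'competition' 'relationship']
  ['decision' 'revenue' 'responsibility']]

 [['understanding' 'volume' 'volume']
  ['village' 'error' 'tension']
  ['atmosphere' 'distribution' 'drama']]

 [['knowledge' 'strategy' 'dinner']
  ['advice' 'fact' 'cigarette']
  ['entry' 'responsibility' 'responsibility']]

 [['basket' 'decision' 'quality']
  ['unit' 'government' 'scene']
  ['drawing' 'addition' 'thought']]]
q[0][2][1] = 'foundation'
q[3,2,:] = ['entry', 'responsibility', 'responsibility']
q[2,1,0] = 'village'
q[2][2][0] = 'atmosphere'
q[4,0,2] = 'quality'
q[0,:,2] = ['skill', 'death', 'collection']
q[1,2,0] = 'decision'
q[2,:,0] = ['understanding', 'village', 'atmosphere']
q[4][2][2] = 'thought'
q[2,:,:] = [['understanding', 'volume', 'volume'], ['village', 'error', 'tension'], ['atmosphere', 'distribution', 'drama']]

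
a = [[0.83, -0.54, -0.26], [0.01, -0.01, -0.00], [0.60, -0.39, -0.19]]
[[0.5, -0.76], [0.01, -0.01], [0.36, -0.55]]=a @[[0.49, -0.75], [-0.25, 0.38], [0.17, -0.26]]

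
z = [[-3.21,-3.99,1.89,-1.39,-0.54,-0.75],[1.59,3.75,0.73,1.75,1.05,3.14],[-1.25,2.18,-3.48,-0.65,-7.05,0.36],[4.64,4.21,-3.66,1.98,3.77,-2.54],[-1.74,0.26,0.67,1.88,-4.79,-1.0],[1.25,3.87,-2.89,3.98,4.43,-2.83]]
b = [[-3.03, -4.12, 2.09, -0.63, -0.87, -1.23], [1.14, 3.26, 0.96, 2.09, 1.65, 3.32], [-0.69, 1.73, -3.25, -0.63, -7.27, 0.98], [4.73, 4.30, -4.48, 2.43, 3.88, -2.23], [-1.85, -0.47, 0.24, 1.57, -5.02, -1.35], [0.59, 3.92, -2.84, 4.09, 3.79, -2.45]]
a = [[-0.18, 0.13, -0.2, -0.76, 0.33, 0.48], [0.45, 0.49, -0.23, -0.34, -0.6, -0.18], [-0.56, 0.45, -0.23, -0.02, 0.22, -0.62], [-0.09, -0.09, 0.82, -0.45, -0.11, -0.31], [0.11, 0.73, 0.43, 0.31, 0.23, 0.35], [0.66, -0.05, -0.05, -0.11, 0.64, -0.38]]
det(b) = 2561.82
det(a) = -1.01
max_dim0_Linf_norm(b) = 7.27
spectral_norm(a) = 1.01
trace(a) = -0.52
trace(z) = -8.58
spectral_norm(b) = 13.40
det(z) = -841.12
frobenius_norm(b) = 17.70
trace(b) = -8.06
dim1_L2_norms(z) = [5.71, 5.58, 8.29, 8.79, 5.57, 8.27]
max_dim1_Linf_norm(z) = 7.05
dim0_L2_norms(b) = [6.09, 8.04, 6.64, 5.5, 10.53, 5.13]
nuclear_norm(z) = 34.02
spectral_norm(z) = 13.30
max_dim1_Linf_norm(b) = 7.27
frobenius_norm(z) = 17.58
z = a + b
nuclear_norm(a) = 6.01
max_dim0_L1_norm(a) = 2.32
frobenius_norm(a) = 2.45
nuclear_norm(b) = 34.52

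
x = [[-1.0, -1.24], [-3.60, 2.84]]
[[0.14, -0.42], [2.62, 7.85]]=x @ [[-0.50,-1.17], [0.29,1.28]]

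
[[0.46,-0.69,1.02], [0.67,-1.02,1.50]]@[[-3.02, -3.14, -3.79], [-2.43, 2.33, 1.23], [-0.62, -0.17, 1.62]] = [[-0.34,  -3.23,  -0.94], [-0.47,  -4.74,  -1.36]]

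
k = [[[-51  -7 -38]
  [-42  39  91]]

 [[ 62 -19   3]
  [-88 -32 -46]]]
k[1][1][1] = -32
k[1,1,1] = -32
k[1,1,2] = -46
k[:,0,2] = [-38, 3]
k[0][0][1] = -7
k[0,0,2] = -38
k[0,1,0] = -42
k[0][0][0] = -51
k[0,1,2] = 91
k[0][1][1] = 39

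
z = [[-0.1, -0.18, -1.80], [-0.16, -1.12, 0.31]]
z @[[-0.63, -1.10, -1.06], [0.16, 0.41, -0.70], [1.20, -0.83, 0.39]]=[[-2.13,1.53,-0.47],[0.29,-0.54,1.07]]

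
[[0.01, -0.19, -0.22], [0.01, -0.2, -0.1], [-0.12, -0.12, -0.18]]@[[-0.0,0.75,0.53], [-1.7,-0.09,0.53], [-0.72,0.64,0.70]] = [[0.48,  -0.12,  -0.25], [0.41,  -0.04,  -0.17], [0.33,  -0.19,  -0.25]]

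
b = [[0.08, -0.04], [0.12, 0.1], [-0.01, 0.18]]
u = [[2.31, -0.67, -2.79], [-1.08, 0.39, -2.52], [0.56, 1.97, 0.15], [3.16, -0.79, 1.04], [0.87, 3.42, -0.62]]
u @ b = [[0.13, -0.66],[-0.01, -0.37],[0.28, 0.20],[0.15, -0.02],[0.49, 0.20]]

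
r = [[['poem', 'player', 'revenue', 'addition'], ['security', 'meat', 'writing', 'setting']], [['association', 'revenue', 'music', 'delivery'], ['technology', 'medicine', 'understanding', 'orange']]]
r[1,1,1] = 'medicine'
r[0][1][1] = 'meat'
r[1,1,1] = 'medicine'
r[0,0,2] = 'revenue'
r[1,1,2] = 'understanding'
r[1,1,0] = 'technology'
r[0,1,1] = 'meat'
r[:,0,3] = ['addition', 'delivery']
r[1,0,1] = 'revenue'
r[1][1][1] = 'medicine'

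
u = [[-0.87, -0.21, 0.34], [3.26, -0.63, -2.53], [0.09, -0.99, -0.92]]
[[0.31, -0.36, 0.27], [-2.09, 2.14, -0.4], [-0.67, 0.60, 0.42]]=u @ [[-0.05, 0.46, -0.31], [-0.04, -0.42, -0.29], [0.77, -0.15, -0.17]]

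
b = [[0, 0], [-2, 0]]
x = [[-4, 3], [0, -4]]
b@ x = [[0, 0], [8, -6]]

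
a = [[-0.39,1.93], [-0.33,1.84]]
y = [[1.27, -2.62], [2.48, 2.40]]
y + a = [[0.88, -0.69], [2.15, 4.24]]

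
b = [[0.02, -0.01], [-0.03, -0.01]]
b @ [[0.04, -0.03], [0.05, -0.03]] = [[0.0, -0.00],[-0.0, 0.0]]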